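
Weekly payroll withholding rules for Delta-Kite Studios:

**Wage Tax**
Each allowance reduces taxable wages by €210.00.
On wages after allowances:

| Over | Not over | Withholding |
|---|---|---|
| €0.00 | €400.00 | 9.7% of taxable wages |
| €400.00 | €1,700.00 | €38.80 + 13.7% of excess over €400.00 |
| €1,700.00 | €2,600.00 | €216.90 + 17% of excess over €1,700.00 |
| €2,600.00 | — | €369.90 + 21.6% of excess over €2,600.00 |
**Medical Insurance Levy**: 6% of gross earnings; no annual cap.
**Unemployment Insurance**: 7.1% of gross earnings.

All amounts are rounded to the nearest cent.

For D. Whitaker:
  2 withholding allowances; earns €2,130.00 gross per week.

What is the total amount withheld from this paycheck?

€497.63

Wage Tax: taxable = €2,130.00 − 2×€210.00 = €1,710.00
  €216.90 + 17% × (€1,710.00 − €1,700.00) = €216.90 + 17% × €10.00 = €218.60
Medical Insurance Levy: 6% × €2,130.00 = €127.80
Unemployment Insurance: 7.1% × €2,130.00 = €151.23
Total: €218.60 + €127.80 + €151.23 = €497.63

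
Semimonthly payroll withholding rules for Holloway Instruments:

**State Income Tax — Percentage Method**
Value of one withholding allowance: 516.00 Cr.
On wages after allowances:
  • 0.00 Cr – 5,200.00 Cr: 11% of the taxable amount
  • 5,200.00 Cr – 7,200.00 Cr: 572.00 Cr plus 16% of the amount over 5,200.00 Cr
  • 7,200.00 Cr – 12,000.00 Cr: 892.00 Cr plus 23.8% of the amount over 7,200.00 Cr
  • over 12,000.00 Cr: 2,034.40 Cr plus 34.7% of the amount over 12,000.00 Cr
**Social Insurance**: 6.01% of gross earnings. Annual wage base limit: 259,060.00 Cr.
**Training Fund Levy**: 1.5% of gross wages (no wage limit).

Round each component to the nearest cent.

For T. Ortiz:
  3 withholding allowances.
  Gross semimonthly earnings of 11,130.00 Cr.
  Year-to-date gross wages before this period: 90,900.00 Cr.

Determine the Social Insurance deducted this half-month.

Social Insurance: 6.01% × 11,130.00 Cr = 668.91 Cr

668.91 Cr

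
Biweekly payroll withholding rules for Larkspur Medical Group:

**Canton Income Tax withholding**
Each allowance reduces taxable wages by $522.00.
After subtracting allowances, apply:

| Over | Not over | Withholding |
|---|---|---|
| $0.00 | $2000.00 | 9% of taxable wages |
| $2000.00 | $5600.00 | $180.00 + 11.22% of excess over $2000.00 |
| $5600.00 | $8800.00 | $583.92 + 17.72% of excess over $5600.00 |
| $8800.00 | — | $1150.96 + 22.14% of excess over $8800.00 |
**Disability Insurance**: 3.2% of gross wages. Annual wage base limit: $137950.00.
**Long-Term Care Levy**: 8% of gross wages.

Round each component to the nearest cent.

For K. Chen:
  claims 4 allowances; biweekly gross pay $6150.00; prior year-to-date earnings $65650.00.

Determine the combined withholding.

Canton Income Tax: taxable = $6150.00 − 4×$522.00 = $4062.00
  $180.00 + 11.22% × ($4062.00 − $2000.00) = $180.00 + 11.22% × $2062.00 = $411.36
Disability Insurance: 3.2% × $6150.00 = $196.80
Long-Term Care Levy: 8% × $6150.00 = $492.00
Total: $411.36 + $196.80 + $492.00 = $1100.16

$1100.16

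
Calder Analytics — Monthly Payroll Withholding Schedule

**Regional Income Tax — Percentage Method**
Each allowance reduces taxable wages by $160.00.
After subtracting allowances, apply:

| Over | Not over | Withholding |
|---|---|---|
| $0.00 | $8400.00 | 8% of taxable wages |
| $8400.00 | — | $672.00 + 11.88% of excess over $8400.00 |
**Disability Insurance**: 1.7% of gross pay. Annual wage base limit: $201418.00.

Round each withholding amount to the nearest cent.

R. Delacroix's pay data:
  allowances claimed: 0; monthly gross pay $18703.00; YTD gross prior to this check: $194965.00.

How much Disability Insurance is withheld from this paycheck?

$109.70

Disability Insurance: cap $201418.00 − YTD $194965.00 = $6453.00 subject; 1.7% × $6453.00 = $109.70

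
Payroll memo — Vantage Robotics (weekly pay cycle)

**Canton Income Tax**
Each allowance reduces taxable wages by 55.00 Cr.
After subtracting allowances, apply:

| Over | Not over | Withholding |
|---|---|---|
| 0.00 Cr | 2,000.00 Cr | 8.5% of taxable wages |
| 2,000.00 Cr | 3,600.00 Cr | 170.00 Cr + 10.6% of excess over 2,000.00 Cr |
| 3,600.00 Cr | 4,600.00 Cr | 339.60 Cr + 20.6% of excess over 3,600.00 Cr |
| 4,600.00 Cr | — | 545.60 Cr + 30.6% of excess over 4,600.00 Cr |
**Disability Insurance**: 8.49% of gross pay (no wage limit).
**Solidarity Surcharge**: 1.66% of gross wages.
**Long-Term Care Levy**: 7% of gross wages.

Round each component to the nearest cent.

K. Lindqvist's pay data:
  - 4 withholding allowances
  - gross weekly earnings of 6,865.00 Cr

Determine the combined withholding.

Canton Income Tax: taxable = 6,865.00 Cr − 4×55.00 Cr = 6,645.00 Cr
  545.60 Cr + 30.6% × (6,645.00 Cr − 4,600.00 Cr) = 545.60 Cr + 30.6% × 2,045.00 Cr = 1,171.37 Cr
Disability Insurance: 8.49% × 6,865.00 Cr = 582.84 Cr
Solidarity Surcharge: 1.66% × 6,865.00 Cr = 113.96 Cr
Long-Term Care Levy: 7% × 6,865.00 Cr = 480.55 Cr
Total: 1,171.37 Cr + 582.84 Cr + 113.96 Cr + 480.55 Cr = 2,348.72 Cr

2,348.72 Cr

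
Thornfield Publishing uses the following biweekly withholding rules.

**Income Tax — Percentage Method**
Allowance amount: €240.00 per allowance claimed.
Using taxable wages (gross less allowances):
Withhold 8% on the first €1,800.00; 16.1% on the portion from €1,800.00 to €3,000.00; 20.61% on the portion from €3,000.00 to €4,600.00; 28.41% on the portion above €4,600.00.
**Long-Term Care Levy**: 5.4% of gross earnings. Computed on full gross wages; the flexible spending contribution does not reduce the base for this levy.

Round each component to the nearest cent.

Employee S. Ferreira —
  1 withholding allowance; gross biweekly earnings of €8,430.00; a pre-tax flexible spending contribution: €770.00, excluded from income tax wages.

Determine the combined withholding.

Income Tax: taxable = €8,430.00 − €770.00 − 1×€240.00 = €7,420.00
  €666.96 + 28.41% × (€7,420.00 − €4,600.00) = €666.96 + 28.41% × €2,820.00 = €1,468.12
Long-Term Care Levy: 5.4% × €8,430.00 = €455.22
Total: €1,468.12 + €455.22 = €1,923.34

€1,923.34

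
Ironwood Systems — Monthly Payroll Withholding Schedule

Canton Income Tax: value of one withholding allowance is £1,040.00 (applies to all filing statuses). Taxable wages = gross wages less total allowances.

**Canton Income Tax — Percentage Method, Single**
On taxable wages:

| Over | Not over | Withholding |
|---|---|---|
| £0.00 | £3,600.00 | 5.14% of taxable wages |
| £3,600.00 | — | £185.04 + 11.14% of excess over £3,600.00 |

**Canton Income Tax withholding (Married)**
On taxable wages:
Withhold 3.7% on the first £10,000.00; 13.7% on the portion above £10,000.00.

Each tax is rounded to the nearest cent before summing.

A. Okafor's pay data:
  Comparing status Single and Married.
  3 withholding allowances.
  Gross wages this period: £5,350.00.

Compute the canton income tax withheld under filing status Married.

£82.51

Canton Income Tax (Married): taxable = £5,350.00 − 3×£1,040.00 = £2,230.00
  3.7% × £2,230.00 = £82.51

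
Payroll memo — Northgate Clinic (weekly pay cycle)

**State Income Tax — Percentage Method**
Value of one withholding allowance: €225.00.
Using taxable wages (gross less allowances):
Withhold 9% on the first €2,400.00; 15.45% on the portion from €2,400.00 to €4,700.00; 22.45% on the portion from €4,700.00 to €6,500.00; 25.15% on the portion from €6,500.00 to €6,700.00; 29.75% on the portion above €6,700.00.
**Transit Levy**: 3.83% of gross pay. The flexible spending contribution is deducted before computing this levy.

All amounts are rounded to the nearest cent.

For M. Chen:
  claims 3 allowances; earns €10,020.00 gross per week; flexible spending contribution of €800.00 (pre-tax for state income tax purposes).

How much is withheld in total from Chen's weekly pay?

€1,927.77

State Income Tax: taxable = €10,020.00 − €800.00 − 3×€225.00 = €8,545.00
  €1,025.75 + 29.75% × (€8,545.00 − €6,700.00) = €1,025.75 + 29.75% × €1,845.00 = €1,574.64
Transit Levy: 3.83% × €9,220.00 = €353.13
Total: €1,574.64 + €353.13 = €1,927.77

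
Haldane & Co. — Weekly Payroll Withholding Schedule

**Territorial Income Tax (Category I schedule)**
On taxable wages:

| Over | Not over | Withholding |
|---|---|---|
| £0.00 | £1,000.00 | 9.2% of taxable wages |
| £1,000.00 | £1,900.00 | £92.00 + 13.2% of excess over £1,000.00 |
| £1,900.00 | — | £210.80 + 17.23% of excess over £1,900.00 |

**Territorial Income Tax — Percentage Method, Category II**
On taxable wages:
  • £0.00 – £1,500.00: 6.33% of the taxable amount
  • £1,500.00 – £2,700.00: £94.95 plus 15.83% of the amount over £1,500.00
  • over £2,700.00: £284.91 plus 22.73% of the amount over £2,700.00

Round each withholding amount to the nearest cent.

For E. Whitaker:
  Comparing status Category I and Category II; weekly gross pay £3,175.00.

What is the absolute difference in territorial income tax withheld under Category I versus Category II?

Territorial Income Tax (Category I): taxable = £3,175.00
  £210.80 + 17.23% × (£3,175.00 − £1,900.00) = £210.80 + 17.23% × £1,275.00 = £430.48
Territorial Income Tax (Category II): taxable = £3,175.00
  £284.91 + 22.73% × (£3,175.00 − £2,700.00) = £284.91 + 22.73% × £475.00 = £392.88
Difference: |£430.48 − £392.88| = £37.60 (higher under Category I)

£37.60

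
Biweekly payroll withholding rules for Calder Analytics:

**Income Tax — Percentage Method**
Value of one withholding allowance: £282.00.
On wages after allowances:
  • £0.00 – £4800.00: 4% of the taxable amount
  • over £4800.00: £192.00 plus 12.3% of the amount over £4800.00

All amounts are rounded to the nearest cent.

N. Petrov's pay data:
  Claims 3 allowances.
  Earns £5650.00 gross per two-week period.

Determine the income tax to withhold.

Income Tax: taxable = £5650.00 − 3×£282.00 = £4804.00
  £192.00 + 12.3% × (£4804.00 − £4800.00) = £192.00 + 12.3% × £4.00 = £192.49

£192.49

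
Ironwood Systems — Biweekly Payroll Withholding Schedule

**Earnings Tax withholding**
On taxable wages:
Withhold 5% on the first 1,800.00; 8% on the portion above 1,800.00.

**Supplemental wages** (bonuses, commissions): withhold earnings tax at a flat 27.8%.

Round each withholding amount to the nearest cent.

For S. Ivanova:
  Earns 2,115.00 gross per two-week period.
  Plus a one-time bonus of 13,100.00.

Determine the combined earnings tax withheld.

3,757.00

Earnings Tax: taxable = 2,115.00
  90.00 + 8% × (2,115.00 − 1,800.00) = 90.00 + 8% × 315.00 = 115.20
Supplemental (27.8% flat on bonus): 27.8% × 13,100.00 = 3,641.80
Total earnings tax: 115.20 + 3,641.80 = 3,757.00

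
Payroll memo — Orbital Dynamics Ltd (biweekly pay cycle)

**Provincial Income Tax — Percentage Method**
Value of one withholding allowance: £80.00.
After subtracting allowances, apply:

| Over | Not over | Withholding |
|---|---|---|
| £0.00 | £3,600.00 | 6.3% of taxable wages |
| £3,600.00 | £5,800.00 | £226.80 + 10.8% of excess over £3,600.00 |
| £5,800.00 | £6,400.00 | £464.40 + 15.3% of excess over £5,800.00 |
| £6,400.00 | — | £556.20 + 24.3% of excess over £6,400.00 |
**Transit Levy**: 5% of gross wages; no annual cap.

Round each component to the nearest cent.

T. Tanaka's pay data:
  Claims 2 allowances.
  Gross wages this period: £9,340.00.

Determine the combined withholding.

Provincial Income Tax: taxable = £9,340.00 − 2×£80.00 = £9,180.00
  £556.20 + 24.3% × (£9,180.00 − £6,400.00) = £556.20 + 24.3% × £2,780.00 = £1,231.74
Transit Levy: 5% × £9,340.00 = £467.00
Total: £1,231.74 + £467.00 = £1,698.74

£1,698.74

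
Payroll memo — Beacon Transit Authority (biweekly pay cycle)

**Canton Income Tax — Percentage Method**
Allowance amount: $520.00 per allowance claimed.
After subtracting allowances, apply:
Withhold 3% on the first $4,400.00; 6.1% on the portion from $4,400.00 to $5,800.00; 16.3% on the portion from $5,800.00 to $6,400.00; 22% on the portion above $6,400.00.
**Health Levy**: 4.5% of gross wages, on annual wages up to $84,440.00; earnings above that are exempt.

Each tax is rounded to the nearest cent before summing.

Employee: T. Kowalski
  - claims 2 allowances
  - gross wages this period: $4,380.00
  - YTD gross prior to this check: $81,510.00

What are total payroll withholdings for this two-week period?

Canton Income Tax: taxable = $4,380.00 − 2×$520.00 = $3,340.00
  3% × $3,340.00 = $100.20
Health Levy: cap $84,440.00 − YTD $81,510.00 = $2,930.00 subject; 4.5% × $2,930.00 = $131.85
Total: $100.20 + $131.85 = $232.05

$232.05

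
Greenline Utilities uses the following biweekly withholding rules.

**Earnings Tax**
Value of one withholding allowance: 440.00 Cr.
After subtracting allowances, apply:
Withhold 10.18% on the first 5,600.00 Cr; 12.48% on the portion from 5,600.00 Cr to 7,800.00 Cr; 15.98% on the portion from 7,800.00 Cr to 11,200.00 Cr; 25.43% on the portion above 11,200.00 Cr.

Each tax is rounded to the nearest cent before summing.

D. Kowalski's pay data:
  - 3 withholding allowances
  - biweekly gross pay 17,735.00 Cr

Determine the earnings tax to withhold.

2,714.13 Cr

Earnings Tax: taxable = 17,735.00 Cr − 3×440.00 Cr = 16,415.00 Cr
  1,387.96 Cr + 25.43% × (16,415.00 Cr − 11,200.00 Cr) = 1,387.96 Cr + 25.43% × 5,215.00 Cr = 2,714.13 Cr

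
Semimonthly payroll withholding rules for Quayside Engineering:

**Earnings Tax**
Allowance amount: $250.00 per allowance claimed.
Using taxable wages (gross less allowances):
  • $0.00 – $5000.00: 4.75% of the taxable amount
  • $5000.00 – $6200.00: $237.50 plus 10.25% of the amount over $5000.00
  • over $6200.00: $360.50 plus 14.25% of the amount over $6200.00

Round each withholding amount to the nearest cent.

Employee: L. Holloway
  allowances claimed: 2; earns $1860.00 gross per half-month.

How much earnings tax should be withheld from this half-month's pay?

Earnings Tax: taxable = $1860.00 − 2×$250.00 = $1360.00
  4.75% × $1360.00 = $64.60

$64.60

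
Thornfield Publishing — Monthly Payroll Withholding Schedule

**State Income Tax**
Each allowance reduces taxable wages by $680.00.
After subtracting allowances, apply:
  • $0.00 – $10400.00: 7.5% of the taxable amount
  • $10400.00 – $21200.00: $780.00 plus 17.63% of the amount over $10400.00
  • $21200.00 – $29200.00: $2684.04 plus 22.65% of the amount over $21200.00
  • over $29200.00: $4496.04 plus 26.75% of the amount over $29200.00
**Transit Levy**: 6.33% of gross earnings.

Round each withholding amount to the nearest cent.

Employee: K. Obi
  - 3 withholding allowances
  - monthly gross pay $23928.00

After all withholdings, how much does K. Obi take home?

$19573.49

State Income Tax: taxable = $23928.00 − 3×$680.00 = $21888.00
  $2684.04 + 22.65% × ($21888.00 − $21200.00) = $2684.04 + 22.65% × $688.00 = $2839.87
Transit Levy: 6.33% × $23928.00 = $1514.64
Total withheld: $2839.87 + $1514.64 = $4354.51
Net pay: $23928.00 − $4354.51 = $19573.49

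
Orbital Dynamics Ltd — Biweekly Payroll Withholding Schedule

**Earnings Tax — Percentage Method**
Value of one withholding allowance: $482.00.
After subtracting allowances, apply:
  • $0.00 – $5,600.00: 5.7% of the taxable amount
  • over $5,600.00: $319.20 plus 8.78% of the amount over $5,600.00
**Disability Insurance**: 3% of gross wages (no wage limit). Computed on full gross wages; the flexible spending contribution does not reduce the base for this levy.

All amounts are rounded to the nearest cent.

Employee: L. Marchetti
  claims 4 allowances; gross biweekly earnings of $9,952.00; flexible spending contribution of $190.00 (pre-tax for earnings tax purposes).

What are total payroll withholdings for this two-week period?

$813.91

Earnings Tax: taxable = $9,952.00 − $190.00 − 4×$482.00 = $7,834.00
  $319.20 + 8.78% × ($7,834.00 − $5,600.00) = $319.20 + 8.78% × $2,234.00 = $515.35
Disability Insurance: 3% × $9,952.00 = $298.56
Total: $515.35 + $298.56 = $813.91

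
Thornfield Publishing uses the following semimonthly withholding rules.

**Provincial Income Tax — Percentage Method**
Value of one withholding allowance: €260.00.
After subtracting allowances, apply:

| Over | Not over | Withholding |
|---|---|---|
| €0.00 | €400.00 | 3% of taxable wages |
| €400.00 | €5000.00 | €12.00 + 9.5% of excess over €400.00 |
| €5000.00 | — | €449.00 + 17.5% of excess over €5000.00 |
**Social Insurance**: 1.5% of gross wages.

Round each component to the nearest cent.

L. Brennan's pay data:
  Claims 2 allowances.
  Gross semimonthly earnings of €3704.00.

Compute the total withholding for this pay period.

Provincial Income Tax: taxable = €3704.00 − 2×€260.00 = €3184.00
  €12.00 + 9.5% × (€3184.00 − €400.00) = €12.00 + 9.5% × €2784.00 = €276.48
Social Insurance: 1.5% × €3704.00 = €55.56
Total: €276.48 + €55.56 = €332.04

€332.04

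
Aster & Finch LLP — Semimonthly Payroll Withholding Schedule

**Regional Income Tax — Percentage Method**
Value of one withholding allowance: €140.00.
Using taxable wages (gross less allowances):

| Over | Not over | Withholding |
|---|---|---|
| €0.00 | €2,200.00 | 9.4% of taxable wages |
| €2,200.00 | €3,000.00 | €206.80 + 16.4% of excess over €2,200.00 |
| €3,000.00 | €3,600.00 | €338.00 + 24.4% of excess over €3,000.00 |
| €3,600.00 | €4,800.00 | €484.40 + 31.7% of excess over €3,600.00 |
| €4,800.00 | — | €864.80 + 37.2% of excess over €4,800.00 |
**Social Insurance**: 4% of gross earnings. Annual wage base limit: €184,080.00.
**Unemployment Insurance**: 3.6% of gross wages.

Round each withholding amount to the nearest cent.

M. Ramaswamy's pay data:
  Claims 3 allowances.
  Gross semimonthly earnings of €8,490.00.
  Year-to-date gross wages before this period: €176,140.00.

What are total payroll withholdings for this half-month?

Regional Income Tax: taxable = €8,490.00 − 3×€140.00 = €8,070.00
  €864.80 + 37.2% × (€8,070.00 − €4,800.00) = €864.80 + 37.2% × €3,270.00 = €2,081.24
Social Insurance: cap €184,080.00 − YTD €176,140.00 = €7,940.00 subject; 4% × €7,940.00 = €317.60
Unemployment Insurance: 3.6% × €8,490.00 = €305.64
Total: €2,081.24 + €317.60 + €305.64 = €2,704.48

€2,704.48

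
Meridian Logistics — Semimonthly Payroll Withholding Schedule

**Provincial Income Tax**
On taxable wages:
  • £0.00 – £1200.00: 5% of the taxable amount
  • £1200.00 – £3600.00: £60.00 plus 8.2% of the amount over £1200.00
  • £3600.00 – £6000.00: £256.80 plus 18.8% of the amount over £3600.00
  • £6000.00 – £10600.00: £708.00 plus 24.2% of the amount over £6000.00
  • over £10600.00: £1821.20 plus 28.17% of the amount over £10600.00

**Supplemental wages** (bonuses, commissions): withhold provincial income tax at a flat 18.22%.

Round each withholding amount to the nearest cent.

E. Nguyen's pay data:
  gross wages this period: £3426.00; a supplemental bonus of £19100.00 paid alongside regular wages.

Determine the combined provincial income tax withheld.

Provincial Income Tax: taxable = £3426.00
  £60.00 + 8.2% × (£3426.00 − £1200.00) = £60.00 + 8.2% × £2226.00 = £242.53
Supplemental (18.22% flat on bonus): 18.22% × £19100.00 = £3480.02
Total provincial income tax: £242.53 + £3480.02 = £3722.55

£3722.55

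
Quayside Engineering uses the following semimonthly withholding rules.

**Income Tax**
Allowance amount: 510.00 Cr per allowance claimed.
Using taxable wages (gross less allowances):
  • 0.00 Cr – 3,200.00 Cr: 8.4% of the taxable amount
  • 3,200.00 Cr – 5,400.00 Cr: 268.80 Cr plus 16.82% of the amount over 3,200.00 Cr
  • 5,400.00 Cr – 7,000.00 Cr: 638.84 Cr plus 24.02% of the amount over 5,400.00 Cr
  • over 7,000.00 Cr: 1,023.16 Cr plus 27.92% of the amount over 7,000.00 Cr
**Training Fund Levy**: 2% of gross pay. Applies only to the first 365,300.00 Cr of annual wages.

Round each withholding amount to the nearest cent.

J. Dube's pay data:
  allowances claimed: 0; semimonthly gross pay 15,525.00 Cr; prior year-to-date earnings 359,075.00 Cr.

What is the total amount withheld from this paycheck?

Income Tax: taxable = 15,525.00 Cr
  1,023.16 Cr + 27.92% × (15,525.00 Cr − 7,000.00 Cr) = 1,023.16 Cr + 27.92% × 8,525.00 Cr = 3,403.34 Cr
Training Fund Levy: cap 365,300.00 Cr − YTD 359,075.00 Cr = 6,225.00 Cr subject; 2% × 6,225.00 Cr = 124.50 Cr
Total: 3,403.34 Cr + 124.50 Cr = 3,527.84 Cr

3,527.84 Cr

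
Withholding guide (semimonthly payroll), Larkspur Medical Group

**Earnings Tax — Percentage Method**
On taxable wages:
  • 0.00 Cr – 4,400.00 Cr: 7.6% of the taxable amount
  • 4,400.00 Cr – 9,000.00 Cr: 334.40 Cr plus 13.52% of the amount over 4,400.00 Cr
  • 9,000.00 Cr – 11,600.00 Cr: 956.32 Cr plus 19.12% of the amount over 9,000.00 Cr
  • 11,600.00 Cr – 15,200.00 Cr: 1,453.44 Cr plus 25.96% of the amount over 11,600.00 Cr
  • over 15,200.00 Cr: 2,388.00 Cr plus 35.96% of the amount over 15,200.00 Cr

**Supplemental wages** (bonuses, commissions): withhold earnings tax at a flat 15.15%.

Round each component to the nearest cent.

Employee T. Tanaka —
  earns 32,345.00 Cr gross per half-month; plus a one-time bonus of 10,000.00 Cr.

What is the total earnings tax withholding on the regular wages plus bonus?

10,068.34 Cr

Earnings Tax: taxable = 32,345.00 Cr
  2,388.00 Cr + 35.96% × (32,345.00 Cr − 15,200.00 Cr) = 2,388.00 Cr + 35.96% × 17,145.00 Cr = 8,553.34 Cr
Supplemental (15.15% flat on bonus): 15.15% × 10,000.00 Cr = 1,515.00 Cr
Total earnings tax: 8,553.34 Cr + 1,515.00 Cr = 10,068.34 Cr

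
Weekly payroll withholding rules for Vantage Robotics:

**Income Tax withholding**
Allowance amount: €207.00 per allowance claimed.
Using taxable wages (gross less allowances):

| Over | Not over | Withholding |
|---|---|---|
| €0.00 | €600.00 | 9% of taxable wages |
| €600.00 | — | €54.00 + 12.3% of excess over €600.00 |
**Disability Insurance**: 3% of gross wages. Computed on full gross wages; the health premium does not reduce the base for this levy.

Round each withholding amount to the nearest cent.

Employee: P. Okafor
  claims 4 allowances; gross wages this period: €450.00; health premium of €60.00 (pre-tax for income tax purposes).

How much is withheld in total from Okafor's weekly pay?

€13.50

Income Tax: taxable = €450.00 − €60.00 − 4×€207.00 = €-438.00
  Taxable ≤ 0 → €0.00
Disability Insurance: 3% × €450.00 = €13.50
Total: €0.00 + €13.50 = €13.50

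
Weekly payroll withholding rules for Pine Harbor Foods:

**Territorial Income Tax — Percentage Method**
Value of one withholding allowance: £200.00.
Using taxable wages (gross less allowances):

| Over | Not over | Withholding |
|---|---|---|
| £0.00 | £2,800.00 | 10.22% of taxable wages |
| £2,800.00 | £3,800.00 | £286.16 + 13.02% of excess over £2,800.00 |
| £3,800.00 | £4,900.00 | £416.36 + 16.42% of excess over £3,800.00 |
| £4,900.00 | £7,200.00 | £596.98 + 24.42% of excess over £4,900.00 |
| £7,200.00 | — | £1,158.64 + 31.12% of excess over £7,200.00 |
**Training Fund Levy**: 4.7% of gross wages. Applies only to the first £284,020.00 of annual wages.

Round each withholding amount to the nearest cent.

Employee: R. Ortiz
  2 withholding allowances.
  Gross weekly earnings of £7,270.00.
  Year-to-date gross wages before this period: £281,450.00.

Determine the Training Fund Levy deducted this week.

£120.79

Training Fund Levy: cap £284,020.00 − YTD £281,450.00 = £2,570.00 subject; 4.7% × £2,570.00 = £120.79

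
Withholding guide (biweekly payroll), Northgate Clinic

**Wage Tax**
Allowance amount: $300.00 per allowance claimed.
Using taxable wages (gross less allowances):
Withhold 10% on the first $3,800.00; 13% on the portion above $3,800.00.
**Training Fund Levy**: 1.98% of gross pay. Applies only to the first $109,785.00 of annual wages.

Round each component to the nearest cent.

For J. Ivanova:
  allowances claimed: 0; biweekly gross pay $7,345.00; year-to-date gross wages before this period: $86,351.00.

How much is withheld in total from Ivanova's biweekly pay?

$986.28

Wage Tax: taxable = $7,345.00
  $380.00 + 13% × ($7,345.00 − $3,800.00) = $380.00 + 13% × $3,545.00 = $840.85
Training Fund Levy: 1.98% × $7,345.00 = $145.43
Total: $840.85 + $145.43 = $986.28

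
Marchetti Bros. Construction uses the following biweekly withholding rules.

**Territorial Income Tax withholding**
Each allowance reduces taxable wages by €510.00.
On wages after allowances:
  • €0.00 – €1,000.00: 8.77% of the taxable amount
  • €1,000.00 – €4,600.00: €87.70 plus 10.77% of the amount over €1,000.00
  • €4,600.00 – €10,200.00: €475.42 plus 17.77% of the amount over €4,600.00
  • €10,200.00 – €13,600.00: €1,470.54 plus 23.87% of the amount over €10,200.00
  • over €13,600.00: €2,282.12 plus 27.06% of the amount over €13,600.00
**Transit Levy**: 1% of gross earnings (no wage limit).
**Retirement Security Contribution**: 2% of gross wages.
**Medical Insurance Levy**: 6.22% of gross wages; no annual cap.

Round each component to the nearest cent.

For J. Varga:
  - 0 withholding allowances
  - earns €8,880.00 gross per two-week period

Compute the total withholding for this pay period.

Territorial Income Tax: taxable = €8,880.00
  €475.42 + 17.77% × (€8,880.00 − €4,600.00) = €475.42 + 17.77% × €4,280.00 = €1,235.98
Transit Levy: 1% × €8,880.00 = €88.80
Retirement Security Contribution: 2% × €8,880.00 = €177.60
Medical Insurance Levy: 6.22% × €8,880.00 = €552.34
Total: €1,235.98 + €88.80 + €177.60 + €552.34 = €2,054.72

€2,054.72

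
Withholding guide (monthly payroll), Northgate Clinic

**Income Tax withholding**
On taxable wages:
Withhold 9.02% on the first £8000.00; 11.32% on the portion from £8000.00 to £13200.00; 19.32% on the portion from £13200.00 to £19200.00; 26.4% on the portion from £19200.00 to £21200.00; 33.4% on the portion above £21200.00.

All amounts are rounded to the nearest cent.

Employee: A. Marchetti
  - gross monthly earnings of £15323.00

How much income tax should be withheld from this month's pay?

£1720.40

Income Tax: taxable = £15323.00
  £1310.24 + 19.32% × (£15323.00 − £13200.00) = £1310.24 + 19.32% × £2123.00 = £1720.40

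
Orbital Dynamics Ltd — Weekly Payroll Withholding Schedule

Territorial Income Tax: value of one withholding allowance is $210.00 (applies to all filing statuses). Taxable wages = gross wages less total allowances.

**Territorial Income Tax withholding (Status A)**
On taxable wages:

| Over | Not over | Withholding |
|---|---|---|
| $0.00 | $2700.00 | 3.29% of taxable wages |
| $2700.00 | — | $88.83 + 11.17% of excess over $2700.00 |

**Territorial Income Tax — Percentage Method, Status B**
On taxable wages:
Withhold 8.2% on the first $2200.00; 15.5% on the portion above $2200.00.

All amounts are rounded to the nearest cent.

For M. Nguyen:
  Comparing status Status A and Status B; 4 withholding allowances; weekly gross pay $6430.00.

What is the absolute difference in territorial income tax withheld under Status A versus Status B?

Territorial Income Tax (Status A): taxable = $6430.00 − 4×$210.00 = $5590.00
  $88.83 + 11.17% × ($5590.00 − $2700.00) = $88.83 + 11.17% × $2890.00 = $411.64
Territorial Income Tax (Status B): taxable = $6430.00 − 4×$210.00 = $5590.00
  $180.40 + 15.5% × ($5590.00 − $2200.00) = $180.40 + 15.5% × $3390.00 = $705.85
Difference: |$411.64 − $705.85| = $294.21 (higher under Status B)

$294.21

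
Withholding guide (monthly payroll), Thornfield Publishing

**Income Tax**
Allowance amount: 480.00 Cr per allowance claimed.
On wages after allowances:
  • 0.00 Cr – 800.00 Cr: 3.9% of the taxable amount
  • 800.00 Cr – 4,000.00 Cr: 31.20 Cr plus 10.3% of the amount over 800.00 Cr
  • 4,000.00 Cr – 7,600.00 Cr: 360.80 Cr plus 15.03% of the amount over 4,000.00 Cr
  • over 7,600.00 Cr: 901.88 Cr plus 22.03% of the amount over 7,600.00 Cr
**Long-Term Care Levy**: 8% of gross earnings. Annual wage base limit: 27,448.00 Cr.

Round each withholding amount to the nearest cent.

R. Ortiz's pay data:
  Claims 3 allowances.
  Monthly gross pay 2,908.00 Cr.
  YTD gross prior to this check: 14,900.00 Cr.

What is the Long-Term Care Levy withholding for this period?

Long-Term Care Levy: 8% × 2,908.00 Cr = 232.64 Cr

232.64 Cr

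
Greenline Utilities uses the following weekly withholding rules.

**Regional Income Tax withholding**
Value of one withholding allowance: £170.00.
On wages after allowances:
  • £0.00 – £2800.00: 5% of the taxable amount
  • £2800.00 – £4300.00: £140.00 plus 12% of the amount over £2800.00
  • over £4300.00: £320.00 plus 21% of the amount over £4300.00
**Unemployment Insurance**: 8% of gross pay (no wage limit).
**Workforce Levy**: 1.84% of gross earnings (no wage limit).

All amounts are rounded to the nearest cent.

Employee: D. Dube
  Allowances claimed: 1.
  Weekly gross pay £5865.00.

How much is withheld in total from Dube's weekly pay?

Regional Income Tax: taxable = £5865.00 − 1×£170.00 = £5695.00
  £320.00 + 21% × (£5695.00 − £4300.00) = £320.00 + 21% × £1395.00 = £612.95
Unemployment Insurance: 8% × £5865.00 = £469.20
Workforce Levy: 1.84% × £5865.00 = £107.92
Total: £612.95 + £469.20 + £107.92 = £1190.07

£1190.07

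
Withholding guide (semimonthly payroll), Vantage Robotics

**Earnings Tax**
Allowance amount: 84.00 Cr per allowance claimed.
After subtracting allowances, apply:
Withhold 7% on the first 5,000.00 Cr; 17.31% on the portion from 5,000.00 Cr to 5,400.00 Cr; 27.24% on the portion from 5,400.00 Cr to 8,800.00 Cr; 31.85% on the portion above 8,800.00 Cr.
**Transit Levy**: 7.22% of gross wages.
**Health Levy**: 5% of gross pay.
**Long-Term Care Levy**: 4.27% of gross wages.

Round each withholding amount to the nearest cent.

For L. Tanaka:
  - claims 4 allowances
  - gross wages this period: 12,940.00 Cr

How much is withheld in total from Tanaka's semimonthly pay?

4,690.78 Cr

Earnings Tax: taxable = 12,940.00 Cr − 4×84.00 Cr = 12,604.00 Cr
  1,345.40 Cr + 31.85% × (12,604.00 Cr − 8,800.00 Cr) = 1,345.40 Cr + 31.85% × 3,804.00 Cr = 2,556.97 Cr
Transit Levy: 7.22% × 12,940.00 Cr = 934.27 Cr
Health Levy: 5% × 12,940.00 Cr = 647.00 Cr
Long-Term Care Levy: 4.27% × 12,940.00 Cr = 552.54 Cr
Total: 2,556.97 Cr + 934.27 Cr + 647.00 Cr + 552.54 Cr = 4,690.78 Cr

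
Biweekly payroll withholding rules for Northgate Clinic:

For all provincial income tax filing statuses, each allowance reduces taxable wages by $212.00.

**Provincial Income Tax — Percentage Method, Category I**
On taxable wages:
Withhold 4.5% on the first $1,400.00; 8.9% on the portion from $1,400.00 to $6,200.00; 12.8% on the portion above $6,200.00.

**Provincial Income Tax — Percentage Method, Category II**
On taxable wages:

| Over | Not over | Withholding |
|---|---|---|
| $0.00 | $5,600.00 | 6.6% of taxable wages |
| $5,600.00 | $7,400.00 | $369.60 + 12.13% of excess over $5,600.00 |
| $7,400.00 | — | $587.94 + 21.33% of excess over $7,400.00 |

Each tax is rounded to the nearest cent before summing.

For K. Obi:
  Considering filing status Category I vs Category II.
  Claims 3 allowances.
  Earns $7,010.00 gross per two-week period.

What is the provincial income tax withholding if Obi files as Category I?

$512.47

Provincial Income Tax (Category I): taxable = $7,010.00 − 3×$212.00 = $6,374.00
  $490.20 + 12.8% × ($6,374.00 − $6,200.00) = $490.20 + 12.8% × $174.00 = $512.47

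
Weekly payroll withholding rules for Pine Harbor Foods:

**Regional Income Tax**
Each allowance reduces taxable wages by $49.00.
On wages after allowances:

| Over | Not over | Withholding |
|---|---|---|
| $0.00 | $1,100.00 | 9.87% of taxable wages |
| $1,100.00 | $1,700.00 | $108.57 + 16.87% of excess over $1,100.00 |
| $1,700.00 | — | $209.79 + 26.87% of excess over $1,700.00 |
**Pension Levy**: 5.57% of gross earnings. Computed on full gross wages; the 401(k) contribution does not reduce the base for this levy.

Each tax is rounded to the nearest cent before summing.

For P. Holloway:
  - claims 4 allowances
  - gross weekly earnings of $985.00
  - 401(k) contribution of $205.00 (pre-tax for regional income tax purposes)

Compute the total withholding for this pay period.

$112.50

Regional Income Tax: taxable = $985.00 − $205.00 − 4×$49.00 = $584.00
  9.87% × $584.00 = $57.64
Pension Levy: 5.57% × $985.00 = $54.86
Total: $57.64 + $54.86 = $112.50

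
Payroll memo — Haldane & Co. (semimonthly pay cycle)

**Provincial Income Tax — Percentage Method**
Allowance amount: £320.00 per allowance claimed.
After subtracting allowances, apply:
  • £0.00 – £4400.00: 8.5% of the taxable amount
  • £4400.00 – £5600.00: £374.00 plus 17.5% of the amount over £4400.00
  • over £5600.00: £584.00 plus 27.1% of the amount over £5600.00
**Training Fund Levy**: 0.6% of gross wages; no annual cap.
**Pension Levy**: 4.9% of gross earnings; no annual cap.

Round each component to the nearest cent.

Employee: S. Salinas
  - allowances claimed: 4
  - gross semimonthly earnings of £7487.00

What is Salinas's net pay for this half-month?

Provincial Income Tax: taxable = £7487.00 − 4×£320.00 = £6207.00
  £584.00 + 27.1% × (£6207.00 − £5600.00) = £584.00 + 27.1% × £607.00 = £748.50
Training Fund Levy: 0.6% × £7487.00 = £44.92
Pension Levy: 4.9% × £7487.00 = £366.86
Total withheld: £748.50 + £44.92 + £366.86 = £1160.28
Net pay: £7487.00 − £1160.28 = £6326.72

£6326.72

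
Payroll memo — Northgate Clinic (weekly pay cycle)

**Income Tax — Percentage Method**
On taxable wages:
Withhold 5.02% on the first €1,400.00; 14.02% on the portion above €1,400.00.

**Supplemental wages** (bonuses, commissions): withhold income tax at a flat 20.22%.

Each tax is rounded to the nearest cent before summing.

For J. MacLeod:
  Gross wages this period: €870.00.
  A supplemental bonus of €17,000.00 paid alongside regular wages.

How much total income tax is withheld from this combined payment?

Income Tax: taxable = €870.00
  5.02% × €870.00 = €43.67
Supplemental (20.22% flat on bonus): 20.22% × €17,000.00 = €3,437.40
Total income tax: €43.67 + €3,437.40 = €3,481.07

€3,481.07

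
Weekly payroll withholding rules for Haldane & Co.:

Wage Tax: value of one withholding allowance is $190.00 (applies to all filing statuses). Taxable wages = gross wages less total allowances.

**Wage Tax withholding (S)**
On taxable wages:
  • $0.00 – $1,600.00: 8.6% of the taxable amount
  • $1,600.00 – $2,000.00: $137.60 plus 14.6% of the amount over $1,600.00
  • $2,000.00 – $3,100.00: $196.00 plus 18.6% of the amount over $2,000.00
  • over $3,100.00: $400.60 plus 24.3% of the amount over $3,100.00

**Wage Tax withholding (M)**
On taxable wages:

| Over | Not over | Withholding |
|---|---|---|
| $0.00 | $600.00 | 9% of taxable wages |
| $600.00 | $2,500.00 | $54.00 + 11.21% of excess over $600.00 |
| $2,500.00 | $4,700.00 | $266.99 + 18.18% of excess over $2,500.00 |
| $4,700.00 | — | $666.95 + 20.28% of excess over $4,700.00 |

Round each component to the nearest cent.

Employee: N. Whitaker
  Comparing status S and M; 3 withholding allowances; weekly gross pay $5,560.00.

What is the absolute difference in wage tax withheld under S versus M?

$134.11

Wage Tax (S): taxable = $5,560.00 − 3×$190.00 = $4,990.00
  $400.60 + 24.3% × ($4,990.00 − $3,100.00) = $400.60 + 24.3% × $1,890.00 = $859.87
Wage Tax (M): taxable = $5,560.00 − 3×$190.00 = $4,990.00
  $666.95 + 20.28% × ($4,990.00 − $4,700.00) = $666.95 + 20.28% × $290.00 = $725.76
Difference: |$859.87 − $725.76| = $134.11 (higher under S)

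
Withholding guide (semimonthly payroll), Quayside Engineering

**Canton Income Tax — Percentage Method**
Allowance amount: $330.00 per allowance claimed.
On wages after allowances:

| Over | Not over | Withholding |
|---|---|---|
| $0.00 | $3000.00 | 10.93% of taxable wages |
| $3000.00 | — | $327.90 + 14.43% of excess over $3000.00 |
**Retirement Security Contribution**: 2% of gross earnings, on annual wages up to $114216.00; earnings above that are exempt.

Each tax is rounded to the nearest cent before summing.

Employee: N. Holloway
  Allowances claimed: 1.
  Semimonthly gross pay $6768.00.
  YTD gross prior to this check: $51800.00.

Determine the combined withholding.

$959.36

Canton Income Tax: taxable = $6768.00 − 1×$330.00 = $6438.00
  $327.90 + 14.43% × ($6438.00 − $3000.00) = $327.90 + 14.43% × $3438.00 = $824.00
Retirement Security Contribution: 2% × $6768.00 = $135.36
Total: $824.00 + $135.36 = $959.36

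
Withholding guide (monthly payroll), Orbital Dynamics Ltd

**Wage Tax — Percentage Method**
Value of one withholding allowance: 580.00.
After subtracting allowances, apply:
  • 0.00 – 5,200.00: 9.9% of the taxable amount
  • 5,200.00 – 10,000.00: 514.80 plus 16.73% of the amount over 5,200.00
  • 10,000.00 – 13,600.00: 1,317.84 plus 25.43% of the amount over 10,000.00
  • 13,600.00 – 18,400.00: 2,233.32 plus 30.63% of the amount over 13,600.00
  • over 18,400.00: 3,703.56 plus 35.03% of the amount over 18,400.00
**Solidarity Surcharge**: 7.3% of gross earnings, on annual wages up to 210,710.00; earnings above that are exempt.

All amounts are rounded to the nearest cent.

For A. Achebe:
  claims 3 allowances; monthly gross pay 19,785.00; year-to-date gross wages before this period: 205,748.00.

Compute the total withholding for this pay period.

Wage Tax: taxable = 19,785.00 − 3×580.00 = 18,045.00
  2,233.32 + 30.63% × (18,045.00 − 13,600.00) = 2,233.32 + 30.63% × 4,445.00 = 3,594.82
Solidarity Surcharge: cap 210,710.00 − YTD 205,748.00 = 4,962.00 subject; 7.3% × 4,962.00 = 362.23
Total: 3,594.82 + 362.23 = 3,957.05

3,957.05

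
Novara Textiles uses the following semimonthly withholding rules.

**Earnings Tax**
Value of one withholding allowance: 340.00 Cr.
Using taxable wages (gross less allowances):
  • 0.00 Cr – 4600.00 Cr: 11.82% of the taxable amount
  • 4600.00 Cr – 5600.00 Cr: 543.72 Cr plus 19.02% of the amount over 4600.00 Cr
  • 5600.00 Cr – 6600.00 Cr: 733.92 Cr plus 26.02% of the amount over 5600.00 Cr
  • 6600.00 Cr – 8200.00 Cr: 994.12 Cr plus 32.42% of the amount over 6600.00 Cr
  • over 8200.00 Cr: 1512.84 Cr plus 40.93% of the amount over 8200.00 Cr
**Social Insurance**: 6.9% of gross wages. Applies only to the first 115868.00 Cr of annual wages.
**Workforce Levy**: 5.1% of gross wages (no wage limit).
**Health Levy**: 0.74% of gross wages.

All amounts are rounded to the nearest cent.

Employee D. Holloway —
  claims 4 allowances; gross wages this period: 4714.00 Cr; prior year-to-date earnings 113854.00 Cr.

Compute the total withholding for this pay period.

810.70 Cr

Earnings Tax: taxable = 4714.00 Cr − 4×340.00 Cr = 3354.00 Cr
  11.82% × 3354.00 Cr = 396.44 Cr
Social Insurance: cap 115868.00 Cr − YTD 113854.00 Cr = 2014.00 Cr subject; 6.9% × 2014.00 Cr = 138.97 Cr
Workforce Levy: 5.1% × 4714.00 Cr = 240.41 Cr
Health Levy: 0.74% × 4714.00 Cr = 34.88 Cr
Total: 396.44 Cr + 138.97 Cr + 240.41 Cr + 34.88 Cr = 810.70 Cr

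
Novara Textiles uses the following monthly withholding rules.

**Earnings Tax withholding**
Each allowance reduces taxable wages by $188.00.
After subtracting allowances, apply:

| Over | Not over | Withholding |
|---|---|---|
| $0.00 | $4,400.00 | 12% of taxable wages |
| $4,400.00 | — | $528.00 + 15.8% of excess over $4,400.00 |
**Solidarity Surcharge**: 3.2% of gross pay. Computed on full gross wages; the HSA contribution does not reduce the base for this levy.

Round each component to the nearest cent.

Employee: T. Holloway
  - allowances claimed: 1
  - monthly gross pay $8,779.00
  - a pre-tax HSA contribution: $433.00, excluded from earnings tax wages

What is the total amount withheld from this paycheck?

$1,402.69

Earnings Tax: taxable = $8,779.00 − $433.00 − 1×$188.00 = $8,158.00
  $528.00 + 15.8% × ($8,158.00 − $4,400.00) = $528.00 + 15.8% × $3,758.00 = $1,121.76
Solidarity Surcharge: 3.2% × $8,779.00 = $280.93
Total: $1,121.76 + $280.93 = $1,402.69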